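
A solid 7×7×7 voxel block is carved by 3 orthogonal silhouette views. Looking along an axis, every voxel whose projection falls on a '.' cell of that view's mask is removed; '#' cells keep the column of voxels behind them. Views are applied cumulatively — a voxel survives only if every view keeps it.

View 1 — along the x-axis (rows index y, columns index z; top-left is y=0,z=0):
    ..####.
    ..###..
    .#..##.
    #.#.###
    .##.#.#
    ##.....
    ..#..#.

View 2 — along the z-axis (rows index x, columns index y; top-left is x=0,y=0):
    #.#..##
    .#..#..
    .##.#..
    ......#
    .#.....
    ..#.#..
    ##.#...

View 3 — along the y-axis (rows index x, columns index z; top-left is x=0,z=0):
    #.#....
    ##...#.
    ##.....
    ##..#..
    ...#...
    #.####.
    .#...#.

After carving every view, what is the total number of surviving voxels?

remaining voxels: 13

start: 7×7×7 = 343 voxels
after view 1 [x-axis, 23 of 49 cells solid] → remaining = 161
after view 2 [z-axis, 16 of 49 cells solid] → remaining = 52
after view 3 [y-axis, 18 of 49 cells solid] → remaining = 13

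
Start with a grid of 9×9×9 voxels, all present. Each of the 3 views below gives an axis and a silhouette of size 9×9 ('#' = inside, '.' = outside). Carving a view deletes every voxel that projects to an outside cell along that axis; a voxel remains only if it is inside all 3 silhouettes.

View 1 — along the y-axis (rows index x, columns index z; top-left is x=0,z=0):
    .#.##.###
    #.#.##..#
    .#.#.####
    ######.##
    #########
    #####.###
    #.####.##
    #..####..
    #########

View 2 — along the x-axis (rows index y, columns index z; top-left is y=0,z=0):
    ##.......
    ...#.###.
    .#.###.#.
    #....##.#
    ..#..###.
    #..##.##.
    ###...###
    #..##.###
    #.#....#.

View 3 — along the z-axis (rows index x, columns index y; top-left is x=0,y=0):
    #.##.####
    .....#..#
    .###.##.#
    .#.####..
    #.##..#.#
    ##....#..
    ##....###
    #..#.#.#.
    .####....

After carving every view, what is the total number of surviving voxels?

voxel count = 138

before carving: 729 voxels (9×9×9)
carve view 1 (along y, XZ-mask fill 63/81): 567 voxels remain
carve view 2 (along x, YZ-mask fill 39/81): 271 voxels remain
carve view 3 (along z, XY-mask fill 41/81): 138 voxels remain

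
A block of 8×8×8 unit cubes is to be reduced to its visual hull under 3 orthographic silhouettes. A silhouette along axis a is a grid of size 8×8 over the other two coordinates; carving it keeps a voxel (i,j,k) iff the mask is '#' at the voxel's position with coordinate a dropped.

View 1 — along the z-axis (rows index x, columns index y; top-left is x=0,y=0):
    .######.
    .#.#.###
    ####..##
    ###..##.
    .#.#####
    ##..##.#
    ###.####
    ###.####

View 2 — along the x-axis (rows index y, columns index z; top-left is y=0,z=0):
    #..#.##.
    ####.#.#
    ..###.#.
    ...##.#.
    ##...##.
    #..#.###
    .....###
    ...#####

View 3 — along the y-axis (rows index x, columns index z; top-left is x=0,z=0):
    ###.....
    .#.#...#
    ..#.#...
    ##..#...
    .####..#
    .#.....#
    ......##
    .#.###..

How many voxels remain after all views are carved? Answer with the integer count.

full grid |V| = 512
carve view 1 (along z, XY-mask fill 47/64): 376 voxels remain
carve view 2 (along x, YZ-mask fill 34/64): 206 voxels remain
carve view 3 (along y, XZ-mask fill 24/64): 69 voxels remain

remaining voxels: 69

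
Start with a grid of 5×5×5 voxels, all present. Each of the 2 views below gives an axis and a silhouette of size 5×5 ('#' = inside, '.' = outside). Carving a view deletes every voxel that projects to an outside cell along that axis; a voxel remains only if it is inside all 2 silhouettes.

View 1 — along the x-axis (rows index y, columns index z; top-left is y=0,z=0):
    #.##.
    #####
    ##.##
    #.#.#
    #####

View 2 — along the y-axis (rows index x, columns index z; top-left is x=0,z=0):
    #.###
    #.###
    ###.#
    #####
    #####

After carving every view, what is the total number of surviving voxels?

initial block: 5^3 = 125
step 1: project along x, AND mask (20/25) → |grid| = 100
step 2: project along y, AND mask (22/25) → |grid| = 90

voxel count = 90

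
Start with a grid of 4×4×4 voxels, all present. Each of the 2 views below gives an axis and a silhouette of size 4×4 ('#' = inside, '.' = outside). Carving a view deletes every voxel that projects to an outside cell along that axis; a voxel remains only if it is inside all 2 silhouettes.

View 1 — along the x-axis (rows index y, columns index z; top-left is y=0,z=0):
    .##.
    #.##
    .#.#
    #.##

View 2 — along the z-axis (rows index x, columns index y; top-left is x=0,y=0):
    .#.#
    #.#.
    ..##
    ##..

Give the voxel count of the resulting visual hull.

initial block: 4^3 = 64
[1] x-view keeps 10 columns → grid now 40
[2] z-view keeps 8 columns → grid now 20

20 voxels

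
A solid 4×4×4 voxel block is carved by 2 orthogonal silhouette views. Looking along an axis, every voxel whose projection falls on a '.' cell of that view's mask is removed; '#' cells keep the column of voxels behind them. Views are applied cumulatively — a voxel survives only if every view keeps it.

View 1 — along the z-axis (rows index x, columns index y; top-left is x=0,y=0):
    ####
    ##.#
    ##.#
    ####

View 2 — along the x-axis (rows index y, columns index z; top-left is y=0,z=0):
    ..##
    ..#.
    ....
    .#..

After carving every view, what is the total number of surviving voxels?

16 voxels

initial block: 4^3 = 64
V1 z: intersect with XY mask (14 set) -- 56 left
V2 x: intersect with YZ mask (4 set) -- 16 left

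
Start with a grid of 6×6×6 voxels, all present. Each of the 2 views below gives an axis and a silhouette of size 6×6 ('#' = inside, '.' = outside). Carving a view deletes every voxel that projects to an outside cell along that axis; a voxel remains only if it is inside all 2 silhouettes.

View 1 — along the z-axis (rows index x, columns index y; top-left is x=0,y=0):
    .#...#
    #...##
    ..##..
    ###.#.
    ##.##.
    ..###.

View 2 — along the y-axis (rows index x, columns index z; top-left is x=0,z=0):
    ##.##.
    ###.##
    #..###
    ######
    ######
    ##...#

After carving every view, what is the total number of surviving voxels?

|visual hull| = 88

before carving: 216 voxels (6×6×6)
step 1: project along z, AND mask (18/36) → |grid| = 108
step 2: project along y, AND mask (28/36) → |grid| = 88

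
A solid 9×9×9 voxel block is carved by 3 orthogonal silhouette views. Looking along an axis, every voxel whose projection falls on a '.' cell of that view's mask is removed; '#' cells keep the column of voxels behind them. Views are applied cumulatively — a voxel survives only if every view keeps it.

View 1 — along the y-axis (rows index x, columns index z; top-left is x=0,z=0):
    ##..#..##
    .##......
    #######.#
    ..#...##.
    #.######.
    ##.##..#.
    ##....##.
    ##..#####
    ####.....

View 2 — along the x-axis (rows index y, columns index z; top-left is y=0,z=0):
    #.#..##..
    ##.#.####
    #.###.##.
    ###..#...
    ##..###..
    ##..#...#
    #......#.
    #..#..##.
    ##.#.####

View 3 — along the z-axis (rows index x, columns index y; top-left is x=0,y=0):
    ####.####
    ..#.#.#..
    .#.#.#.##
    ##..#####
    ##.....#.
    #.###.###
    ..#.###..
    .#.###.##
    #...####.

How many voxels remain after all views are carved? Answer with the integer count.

initial block: 9^3 = 729
step 1: project along y, AND mask (45/81) → |grid| = 405
step 2: project along x, AND mask (43/81) → |grid| = 228
step 3: project along z, AND mask (48/81) → |grid| = 135

|visual hull| = 135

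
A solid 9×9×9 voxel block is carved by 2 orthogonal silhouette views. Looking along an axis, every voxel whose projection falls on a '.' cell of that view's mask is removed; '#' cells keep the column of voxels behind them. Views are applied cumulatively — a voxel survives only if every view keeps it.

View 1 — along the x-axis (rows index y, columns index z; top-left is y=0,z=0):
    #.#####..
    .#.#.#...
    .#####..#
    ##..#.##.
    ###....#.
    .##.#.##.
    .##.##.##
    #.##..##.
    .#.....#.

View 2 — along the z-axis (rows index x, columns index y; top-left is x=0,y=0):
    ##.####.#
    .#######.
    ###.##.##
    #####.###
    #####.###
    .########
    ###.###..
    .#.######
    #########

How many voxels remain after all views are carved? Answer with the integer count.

full grid |V| = 729
[1] x-view keeps 42 columns → grid now 378
[2] z-view keeps 67 columns → grid now 308

|visual hull| = 308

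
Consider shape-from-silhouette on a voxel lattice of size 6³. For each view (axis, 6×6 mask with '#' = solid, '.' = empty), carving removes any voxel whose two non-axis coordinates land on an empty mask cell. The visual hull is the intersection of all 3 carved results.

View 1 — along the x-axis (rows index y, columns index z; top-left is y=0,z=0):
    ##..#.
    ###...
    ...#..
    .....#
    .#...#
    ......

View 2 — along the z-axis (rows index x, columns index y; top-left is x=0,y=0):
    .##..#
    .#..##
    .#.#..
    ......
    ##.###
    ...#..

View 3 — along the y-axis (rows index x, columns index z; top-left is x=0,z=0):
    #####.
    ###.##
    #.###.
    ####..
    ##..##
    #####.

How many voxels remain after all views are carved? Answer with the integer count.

before carving: 216 voxels (6×6×6)
[1] x-view keeps 10 columns → grid now 60
[2] z-view keeps 14 columns → grid now 23
[3] y-view keeps 27 columns → grid now 19

19 voxels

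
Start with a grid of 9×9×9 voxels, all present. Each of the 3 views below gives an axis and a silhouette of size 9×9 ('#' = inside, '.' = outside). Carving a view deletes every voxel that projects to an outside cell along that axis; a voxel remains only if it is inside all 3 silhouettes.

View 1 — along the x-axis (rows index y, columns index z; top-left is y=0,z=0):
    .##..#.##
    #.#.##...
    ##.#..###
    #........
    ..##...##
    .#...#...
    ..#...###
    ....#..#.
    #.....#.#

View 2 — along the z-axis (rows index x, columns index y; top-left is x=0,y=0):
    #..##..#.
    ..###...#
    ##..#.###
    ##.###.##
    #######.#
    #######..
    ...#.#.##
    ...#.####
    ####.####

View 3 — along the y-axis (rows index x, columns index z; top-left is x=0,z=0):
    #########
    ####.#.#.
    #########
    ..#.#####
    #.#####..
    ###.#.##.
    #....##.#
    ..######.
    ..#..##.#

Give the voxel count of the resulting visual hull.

start: 9×9×9 = 729 voxels
[1] x-view keeps 31 columns → grid now 279
[2] z-view keeps 53 columns → grid now 171
[3] y-view keeps 56 columns → grid now 117

|visual hull| = 117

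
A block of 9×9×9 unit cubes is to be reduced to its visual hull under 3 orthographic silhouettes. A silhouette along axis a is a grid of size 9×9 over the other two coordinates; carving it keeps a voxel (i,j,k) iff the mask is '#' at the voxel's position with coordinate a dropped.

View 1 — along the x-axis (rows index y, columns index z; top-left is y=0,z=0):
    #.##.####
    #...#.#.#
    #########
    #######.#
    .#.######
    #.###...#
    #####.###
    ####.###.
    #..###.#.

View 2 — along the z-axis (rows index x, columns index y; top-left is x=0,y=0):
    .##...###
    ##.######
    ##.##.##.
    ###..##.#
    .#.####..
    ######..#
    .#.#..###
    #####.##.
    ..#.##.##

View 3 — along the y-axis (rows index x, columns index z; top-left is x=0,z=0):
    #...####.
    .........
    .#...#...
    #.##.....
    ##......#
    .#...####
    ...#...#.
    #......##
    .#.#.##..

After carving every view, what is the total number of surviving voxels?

117 voxels

full grid |V| = 729
[1] x-view keeps 60 columns → grid now 540
[2] z-view keeps 54 columns → grid now 355
[3] y-view keeps 27 columns → grid now 117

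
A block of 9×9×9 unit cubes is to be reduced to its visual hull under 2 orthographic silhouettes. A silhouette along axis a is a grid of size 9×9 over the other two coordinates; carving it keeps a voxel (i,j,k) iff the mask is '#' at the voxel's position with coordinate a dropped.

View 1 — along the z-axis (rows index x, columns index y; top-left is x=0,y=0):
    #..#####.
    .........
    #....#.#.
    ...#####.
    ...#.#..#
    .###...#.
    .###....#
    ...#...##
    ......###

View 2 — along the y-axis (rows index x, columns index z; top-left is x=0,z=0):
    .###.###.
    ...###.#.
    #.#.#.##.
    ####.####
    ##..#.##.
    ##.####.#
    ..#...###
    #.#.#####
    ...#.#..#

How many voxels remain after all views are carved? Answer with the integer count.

|visual hull| = 180

before carving: 729 voxels (9×9×9)
[1] z-view keeps 31 columns → grid now 279
[2] y-view keeps 49 columns → grid now 180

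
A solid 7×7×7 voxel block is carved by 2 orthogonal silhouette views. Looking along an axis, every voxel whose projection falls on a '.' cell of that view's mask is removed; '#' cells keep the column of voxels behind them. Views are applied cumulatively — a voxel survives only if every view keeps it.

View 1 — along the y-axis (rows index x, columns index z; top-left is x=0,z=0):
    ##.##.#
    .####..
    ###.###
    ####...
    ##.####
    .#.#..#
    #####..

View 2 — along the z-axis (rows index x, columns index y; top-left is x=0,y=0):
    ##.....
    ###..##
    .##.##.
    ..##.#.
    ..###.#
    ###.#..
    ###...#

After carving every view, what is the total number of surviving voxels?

voxel count = 122

start: 7×7×7 = 343 voxels
  1. axis=1 (XZ plane), |mask|=33  ⇒  voxels=231
  2. axis=2 (XY plane), |mask|=26  ⇒  voxels=122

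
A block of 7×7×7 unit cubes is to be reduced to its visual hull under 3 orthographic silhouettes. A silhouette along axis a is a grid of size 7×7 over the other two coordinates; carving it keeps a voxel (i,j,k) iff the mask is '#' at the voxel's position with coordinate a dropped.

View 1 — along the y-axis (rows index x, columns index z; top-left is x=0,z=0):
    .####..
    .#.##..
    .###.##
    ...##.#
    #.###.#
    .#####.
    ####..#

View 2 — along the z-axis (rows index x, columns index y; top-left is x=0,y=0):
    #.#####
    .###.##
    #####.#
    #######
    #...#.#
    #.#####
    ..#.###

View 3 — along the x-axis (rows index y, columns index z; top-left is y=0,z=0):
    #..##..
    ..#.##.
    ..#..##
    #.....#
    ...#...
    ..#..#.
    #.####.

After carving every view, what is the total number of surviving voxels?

remaining voxels: 56

initial block: 7^3 = 343
step 1: project along y, AND mask (30/49) → |grid| = 210
step 2: project along z, AND mask (37/49) → |grid| = 155
step 3: project along x, AND mask (19/49) → |grid| = 56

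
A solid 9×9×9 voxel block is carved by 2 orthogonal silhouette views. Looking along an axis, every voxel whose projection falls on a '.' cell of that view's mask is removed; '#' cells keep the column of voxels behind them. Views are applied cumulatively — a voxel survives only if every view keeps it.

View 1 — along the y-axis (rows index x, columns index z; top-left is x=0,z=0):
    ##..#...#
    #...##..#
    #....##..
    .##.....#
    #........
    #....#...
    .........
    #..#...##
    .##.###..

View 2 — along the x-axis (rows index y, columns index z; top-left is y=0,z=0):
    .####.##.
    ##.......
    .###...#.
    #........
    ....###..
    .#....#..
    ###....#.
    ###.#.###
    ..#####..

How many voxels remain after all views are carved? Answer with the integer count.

full grid |V| = 729
carve view 1 (along y, XZ-mask fill 26/81): 234 voxels remain
carve view 2 (along x, YZ-mask fill 34/81): 93 voxels remain

|visual hull| = 93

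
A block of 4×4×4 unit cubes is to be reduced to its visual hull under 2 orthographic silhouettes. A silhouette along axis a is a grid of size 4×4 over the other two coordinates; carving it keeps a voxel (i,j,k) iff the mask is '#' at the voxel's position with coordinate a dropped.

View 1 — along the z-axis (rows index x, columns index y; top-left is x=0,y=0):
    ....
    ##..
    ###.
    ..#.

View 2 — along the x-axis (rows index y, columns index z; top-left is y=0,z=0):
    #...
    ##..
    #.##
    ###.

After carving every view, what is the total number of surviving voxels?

full grid |V| = 64
after view 1 [z-axis, 6 of 16 cells solid] → remaining = 24
after view 2 [x-axis, 9 of 16 cells solid] → remaining = 12

voxel count = 12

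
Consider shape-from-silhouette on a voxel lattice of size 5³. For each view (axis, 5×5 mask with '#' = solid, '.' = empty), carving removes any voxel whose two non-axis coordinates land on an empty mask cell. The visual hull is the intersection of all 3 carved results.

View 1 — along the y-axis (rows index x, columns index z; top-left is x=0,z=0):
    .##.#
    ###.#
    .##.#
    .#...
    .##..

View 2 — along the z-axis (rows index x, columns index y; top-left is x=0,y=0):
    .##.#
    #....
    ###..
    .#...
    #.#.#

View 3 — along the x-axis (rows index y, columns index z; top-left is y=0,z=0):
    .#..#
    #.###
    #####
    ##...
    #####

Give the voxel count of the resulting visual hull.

start: 5×5×5 = 125 voxels
step 1: project along y, AND mask (13/25) → |grid| = 65
step 2: project along z, AND mask (11/25) → |grid| = 29
step 3: project along x, AND mask (18/25) → |grid| = 22

|visual hull| = 22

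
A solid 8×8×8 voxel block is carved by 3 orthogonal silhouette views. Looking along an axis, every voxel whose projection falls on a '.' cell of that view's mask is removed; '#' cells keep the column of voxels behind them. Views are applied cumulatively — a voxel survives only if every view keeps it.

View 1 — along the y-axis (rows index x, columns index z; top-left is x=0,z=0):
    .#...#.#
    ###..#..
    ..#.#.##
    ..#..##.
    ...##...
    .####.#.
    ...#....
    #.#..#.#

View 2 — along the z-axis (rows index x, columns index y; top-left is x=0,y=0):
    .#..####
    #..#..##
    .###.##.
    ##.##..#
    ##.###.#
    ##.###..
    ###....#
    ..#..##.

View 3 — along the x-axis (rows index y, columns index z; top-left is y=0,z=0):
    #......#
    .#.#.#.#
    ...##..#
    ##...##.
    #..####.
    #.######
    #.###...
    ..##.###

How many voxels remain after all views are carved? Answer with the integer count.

61 voxels

initial block: 8^3 = 512
[1] y-view keeps 26 columns → grid now 208
[2] z-view keeps 37 columns → grid now 119
[3] x-view keeps 34 columns → grid now 61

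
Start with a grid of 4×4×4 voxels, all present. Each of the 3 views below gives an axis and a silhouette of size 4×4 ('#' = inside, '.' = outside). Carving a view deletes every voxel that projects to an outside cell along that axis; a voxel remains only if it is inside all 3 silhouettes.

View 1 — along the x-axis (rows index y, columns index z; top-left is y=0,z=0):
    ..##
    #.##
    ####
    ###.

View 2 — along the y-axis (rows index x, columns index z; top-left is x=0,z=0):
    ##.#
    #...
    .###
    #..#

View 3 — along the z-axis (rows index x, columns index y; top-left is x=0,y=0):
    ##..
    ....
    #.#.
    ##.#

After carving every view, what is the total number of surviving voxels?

12 voxels

before carving: 64 voxels (4×4×4)
step 1: project along x, AND mask (12/16) → |grid| = 48
step 2: project along y, AND mask (9/16) → |grid| = 26
step 3: project along z, AND mask (7/16) → |grid| = 12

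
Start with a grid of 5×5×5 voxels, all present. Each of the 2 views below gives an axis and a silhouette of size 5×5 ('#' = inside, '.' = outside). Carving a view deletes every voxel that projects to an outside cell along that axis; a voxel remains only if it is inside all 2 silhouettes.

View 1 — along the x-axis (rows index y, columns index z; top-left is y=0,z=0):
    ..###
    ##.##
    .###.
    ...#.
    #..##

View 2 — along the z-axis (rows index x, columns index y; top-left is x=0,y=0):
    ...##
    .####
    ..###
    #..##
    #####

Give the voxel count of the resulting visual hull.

voxel count = 43

full grid |V| = 125
[1] x-view keeps 14 columns → grid now 70
[2] z-view keeps 17 columns → grid now 43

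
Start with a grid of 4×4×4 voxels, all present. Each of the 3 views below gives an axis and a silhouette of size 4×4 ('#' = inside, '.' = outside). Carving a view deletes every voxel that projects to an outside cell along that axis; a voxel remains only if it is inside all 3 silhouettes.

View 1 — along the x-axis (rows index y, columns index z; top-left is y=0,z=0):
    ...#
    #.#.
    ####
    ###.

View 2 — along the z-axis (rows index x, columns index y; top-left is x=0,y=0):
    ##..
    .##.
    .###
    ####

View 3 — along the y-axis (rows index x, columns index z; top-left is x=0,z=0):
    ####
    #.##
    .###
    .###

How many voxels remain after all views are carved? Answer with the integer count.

21 voxels

before carving: 64 voxels (4×4×4)
V1 x: intersect with YZ mask (10 set) -- 40 left
V2 z: intersect with XY mask (11 set) -- 28 left
V3 y: intersect with XZ mask (13 set) -- 21 left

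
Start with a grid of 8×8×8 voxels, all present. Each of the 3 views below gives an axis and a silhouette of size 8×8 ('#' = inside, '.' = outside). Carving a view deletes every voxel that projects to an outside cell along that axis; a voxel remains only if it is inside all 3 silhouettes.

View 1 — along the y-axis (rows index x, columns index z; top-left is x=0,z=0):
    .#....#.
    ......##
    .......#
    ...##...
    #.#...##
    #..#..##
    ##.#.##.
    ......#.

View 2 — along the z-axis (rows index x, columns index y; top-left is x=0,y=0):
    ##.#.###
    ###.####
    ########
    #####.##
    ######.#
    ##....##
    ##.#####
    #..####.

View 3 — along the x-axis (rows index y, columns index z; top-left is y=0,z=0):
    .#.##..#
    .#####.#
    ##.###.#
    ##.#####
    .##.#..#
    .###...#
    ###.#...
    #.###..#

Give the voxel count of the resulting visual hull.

voxel count = 72

initial block: 8^3 = 512
after view 1 [y-axis, 21 of 64 cells solid] → remaining = 168
after view 2 [z-axis, 51 of 64 cells solid] → remaining = 132
after view 3 [x-axis, 40 of 64 cells solid] → remaining = 72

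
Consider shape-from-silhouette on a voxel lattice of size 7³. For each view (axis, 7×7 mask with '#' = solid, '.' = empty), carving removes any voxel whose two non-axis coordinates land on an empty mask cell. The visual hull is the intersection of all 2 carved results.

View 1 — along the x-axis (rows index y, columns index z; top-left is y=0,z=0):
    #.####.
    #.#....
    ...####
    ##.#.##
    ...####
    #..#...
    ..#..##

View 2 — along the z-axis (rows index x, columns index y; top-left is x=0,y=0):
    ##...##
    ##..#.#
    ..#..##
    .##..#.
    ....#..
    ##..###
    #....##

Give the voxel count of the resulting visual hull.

initial block: 7^3 = 343
[1] x-view keeps 25 columns → grid now 175
[2] z-view keeps 23 columns → grid now 73

voxel count = 73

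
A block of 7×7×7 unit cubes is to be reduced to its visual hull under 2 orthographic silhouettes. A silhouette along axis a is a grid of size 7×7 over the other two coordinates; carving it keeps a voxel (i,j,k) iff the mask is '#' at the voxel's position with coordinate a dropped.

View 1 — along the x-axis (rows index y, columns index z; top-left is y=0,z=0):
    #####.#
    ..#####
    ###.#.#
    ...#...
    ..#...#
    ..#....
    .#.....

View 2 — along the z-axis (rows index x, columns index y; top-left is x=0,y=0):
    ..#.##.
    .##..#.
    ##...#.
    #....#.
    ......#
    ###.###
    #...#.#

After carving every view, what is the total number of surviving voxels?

68 voxels

start: 7×7×7 = 343 voxels
carve view 1 (along x, YZ-mask fill 21/49): 147 voxels remain
carve view 2 (along z, XY-mask fill 21/49): 68 voxels remain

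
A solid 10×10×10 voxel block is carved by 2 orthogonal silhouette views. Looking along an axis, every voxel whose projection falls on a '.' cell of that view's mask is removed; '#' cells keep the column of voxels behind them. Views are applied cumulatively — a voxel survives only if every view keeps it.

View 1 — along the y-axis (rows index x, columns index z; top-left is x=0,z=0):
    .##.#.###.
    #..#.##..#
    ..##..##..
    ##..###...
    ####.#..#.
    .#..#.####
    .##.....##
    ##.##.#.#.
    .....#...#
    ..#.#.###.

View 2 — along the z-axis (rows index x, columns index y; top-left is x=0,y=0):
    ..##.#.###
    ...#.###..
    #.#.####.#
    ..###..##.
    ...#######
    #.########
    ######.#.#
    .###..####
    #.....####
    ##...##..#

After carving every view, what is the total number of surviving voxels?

voxel count = 314

start: 10×10×10 = 1000 voxels
  1. axis=1 (XZ plane), |mask|=49  ⇒  voxels=490
  2. axis=2 (XY plane), |mask|=63  ⇒  voxels=314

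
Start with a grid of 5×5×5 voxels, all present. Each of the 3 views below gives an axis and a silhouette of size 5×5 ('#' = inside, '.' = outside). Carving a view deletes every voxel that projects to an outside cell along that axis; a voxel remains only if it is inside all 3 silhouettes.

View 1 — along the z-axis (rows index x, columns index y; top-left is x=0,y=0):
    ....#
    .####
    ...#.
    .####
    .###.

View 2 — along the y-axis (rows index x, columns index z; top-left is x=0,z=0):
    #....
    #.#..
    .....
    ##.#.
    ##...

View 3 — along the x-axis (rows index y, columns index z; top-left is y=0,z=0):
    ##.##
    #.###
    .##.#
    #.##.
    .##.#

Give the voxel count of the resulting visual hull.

voxel count = 15

initial block: 5^3 = 125
V1 z: intersect with XY mask (13 set) -- 65 left
V2 y: intersect with XZ mask (8 set) -- 27 left
V3 x: intersect with YZ mask (17 set) -- 15 left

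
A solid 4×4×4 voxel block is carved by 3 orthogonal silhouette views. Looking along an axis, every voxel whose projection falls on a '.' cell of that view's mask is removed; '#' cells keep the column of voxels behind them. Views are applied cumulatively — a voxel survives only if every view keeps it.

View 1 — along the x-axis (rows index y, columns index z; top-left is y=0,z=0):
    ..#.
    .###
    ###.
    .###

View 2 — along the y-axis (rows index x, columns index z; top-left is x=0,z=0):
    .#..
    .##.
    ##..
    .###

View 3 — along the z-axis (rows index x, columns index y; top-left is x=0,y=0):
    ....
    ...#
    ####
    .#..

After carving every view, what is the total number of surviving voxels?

full grid |V| = 64
step 1: project along x, AND mask (10/16) → |grid| = 40
step 2: project along y, AND mask (8/16) → |grid| = 23
step 3: project along z, AND mask (6/16) → |grid| = 9

voxel count = 9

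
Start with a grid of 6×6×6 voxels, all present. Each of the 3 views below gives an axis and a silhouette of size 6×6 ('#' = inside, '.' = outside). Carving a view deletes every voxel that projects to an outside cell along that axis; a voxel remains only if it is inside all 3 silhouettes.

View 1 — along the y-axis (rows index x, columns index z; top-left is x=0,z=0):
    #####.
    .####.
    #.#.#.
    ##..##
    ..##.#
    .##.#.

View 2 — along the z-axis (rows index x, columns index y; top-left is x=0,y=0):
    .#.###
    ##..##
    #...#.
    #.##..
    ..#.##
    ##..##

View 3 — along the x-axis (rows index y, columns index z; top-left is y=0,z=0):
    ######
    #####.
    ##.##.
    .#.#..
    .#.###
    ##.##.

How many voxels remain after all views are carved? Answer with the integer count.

start: 6×6×6 = 216 voxels
V1 y: intersect with XZ mask (22 set) -- 132 left
V2 z: intersect with XY mask (20 set) -- 75 left
V3 x: intersect with YZ mask (25 set) -- 54 left

|visual hull| = 54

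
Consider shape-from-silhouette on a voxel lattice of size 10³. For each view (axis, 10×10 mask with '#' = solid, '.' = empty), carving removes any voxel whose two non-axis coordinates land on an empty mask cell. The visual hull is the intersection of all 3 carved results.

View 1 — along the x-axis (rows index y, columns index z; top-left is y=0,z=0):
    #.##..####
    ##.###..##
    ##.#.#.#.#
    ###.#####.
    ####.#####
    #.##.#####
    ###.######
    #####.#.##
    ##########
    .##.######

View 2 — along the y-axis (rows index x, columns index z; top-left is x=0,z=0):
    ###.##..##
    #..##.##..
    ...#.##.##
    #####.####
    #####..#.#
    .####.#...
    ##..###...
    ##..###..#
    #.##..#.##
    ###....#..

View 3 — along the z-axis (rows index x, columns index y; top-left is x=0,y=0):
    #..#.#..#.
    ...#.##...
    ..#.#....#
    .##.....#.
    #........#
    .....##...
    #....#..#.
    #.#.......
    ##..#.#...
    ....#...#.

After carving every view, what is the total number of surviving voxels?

|visual hull| = 129

before carving: 1000 voxels (10×10×10)
step 1: project along x, AND mask (80/100) → |grid| = 800
step 2: project along y, AND mask (59/100) → |grid| = 470
step 3: project along z, AND mask (28/100) → |grid| = 129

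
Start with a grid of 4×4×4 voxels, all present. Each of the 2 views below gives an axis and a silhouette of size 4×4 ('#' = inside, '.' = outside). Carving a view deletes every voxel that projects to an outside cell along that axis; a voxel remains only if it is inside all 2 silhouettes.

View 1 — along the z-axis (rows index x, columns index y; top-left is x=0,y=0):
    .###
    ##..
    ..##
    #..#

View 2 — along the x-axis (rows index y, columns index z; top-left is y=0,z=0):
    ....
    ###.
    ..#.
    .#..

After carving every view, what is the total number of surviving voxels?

voxel count = 11

start: 4×4×4 = 64 voxels
carve view 1 (along z, XY-mask fill 9/16): 36 voxels remain
carve view 2 (along x, YZ-mask fill 5/16): 11 voxels remain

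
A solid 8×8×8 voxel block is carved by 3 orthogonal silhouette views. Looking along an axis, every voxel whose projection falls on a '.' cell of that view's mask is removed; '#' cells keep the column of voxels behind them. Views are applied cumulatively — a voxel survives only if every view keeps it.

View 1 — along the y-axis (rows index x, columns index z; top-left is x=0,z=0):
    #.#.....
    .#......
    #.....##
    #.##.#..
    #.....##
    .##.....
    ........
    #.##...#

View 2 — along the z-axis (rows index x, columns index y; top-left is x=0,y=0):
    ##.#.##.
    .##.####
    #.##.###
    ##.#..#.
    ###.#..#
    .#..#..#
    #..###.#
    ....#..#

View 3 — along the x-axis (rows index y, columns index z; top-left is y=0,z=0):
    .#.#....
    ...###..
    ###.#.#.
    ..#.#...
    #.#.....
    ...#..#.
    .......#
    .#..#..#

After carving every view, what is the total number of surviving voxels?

21 voxels

before carving: 512 voxels (8×8×8)
after view 1 [y-axis, 19 of 64 cells solid] → remaining = 152
after view 2 [z-axis, 36 of 64 cells solid] → remaining = 79
after view 3 [x-axis, 20 of 64 cells solid] → remaining = 21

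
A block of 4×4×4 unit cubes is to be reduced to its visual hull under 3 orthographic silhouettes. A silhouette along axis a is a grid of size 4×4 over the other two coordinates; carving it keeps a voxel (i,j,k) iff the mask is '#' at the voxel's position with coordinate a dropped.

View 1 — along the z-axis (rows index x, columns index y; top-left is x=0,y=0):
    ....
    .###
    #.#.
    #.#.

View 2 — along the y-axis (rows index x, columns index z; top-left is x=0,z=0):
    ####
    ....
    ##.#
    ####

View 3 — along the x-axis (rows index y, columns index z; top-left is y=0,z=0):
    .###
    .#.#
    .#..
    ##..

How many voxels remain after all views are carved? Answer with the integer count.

start: 4×4×4 = 64 voxels
V1 z: intersect with XY mask (7 set) -- 28 left
V2 y: intersect with XZ mask (11 set) -- 14 left
V3 x: intersect with YZ mask (8 set) -- 7 left

voxel count = 7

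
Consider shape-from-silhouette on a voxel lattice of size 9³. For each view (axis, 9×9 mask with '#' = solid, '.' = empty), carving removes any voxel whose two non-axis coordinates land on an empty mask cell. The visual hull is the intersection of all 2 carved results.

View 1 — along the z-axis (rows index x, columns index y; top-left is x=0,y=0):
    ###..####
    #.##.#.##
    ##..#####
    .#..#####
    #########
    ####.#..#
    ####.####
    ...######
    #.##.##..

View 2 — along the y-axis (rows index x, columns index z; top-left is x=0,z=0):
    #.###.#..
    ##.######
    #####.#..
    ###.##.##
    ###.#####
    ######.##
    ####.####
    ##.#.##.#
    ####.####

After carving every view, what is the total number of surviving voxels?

start: 9×9×9 = 729 voxels
[1] z-view keeps 60 columns → grid now 540
[2] y-view keeps 64 columns → grid now 427

remaining voxels: 427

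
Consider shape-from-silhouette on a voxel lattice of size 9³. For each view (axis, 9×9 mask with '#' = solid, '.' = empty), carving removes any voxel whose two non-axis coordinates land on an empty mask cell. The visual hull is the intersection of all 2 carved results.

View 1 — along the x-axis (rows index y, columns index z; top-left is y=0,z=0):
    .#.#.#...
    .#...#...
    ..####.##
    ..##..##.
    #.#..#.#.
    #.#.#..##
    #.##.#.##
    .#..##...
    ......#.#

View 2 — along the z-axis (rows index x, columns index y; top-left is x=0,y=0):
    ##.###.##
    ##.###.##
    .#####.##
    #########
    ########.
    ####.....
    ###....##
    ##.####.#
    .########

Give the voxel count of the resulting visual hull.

initial block: 9^3 = 729
[1] x-view keeps 35 columns → grid now 315
[2] z-view keeps 62 columns → grid now 229

voxel count = 229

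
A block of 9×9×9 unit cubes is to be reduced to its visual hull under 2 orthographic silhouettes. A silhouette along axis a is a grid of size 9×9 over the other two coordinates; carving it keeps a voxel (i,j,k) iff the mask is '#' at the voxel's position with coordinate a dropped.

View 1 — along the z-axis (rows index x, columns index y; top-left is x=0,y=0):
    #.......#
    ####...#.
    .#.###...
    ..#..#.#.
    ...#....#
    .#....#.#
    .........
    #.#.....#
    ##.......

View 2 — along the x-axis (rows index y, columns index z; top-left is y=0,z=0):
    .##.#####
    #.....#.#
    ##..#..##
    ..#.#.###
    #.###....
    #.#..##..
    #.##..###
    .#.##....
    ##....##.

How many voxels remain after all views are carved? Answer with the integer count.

before carving: 729 voxels (9×9×9)
[1] z-view keeps 24 columns → grid now 216
[2] x-view keeps 41 columns → grid now 110

|visual hull| = 110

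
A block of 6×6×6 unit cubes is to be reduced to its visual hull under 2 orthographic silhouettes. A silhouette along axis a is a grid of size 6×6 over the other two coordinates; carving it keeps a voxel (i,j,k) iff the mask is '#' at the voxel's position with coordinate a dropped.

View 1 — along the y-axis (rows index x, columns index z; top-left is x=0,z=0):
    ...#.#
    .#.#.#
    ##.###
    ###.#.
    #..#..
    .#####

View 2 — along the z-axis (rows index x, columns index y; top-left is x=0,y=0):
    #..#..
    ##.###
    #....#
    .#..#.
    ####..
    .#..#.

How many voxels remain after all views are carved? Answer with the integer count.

voxel count = 55

full grid |V| = 216
step 1: project along y, AND mask (21/36) → |grid| = 126
step 2: project along z, AND mask (17/36) → |grid| = 55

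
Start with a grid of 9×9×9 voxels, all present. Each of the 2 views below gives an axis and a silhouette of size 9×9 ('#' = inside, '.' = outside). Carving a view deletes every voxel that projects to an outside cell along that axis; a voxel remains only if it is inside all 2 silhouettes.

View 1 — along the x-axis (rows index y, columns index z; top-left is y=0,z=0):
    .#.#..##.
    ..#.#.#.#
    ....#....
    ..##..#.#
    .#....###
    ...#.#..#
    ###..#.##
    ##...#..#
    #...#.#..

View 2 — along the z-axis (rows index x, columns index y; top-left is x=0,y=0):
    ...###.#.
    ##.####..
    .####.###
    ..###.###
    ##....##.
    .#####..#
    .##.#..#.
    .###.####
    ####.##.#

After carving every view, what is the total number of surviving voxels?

before carving: 729 voxels (9×9×9)
[1] x-view keeps 33 columns → grid now 297
[2] z-view keeps 51 columns → grid now 188

188 voxels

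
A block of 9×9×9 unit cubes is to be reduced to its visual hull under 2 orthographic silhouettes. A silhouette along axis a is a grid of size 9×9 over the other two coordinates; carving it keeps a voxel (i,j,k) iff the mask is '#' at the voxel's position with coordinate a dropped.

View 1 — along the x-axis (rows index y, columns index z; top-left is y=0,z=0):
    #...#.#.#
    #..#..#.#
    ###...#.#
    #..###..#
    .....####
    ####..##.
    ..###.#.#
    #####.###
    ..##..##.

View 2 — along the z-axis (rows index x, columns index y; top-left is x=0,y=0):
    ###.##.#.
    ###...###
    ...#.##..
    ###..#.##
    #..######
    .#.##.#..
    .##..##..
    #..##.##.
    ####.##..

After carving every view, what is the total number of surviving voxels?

start: 9×9×9 = 729 voxels
V1 x: intersect with YZ mask (45 set) -- 405 left
V2 z: intersect with XY mask (47 set) -- 237 left

voxel count = 237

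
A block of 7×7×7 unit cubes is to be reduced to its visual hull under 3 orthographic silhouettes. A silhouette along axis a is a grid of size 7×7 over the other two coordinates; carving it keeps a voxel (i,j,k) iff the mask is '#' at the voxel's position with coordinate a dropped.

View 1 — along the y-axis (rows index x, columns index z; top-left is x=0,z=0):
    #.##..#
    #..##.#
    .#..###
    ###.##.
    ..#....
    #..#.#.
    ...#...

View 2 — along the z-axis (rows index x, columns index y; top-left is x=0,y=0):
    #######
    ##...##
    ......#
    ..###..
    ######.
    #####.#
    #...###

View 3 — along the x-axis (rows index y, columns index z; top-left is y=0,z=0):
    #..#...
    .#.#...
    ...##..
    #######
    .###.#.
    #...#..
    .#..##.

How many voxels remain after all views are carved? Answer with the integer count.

before carving: 343 voxels (7×7×7)
after view 1 [y-axis, 22 of 49 cells solid] → remaining = 154
after view 2 [z-axis, 31 of 49 cells solid] → remaining = 91
after view 3 [x-axis, 22 of 49 cells solid] → remaining = 43

43 voxels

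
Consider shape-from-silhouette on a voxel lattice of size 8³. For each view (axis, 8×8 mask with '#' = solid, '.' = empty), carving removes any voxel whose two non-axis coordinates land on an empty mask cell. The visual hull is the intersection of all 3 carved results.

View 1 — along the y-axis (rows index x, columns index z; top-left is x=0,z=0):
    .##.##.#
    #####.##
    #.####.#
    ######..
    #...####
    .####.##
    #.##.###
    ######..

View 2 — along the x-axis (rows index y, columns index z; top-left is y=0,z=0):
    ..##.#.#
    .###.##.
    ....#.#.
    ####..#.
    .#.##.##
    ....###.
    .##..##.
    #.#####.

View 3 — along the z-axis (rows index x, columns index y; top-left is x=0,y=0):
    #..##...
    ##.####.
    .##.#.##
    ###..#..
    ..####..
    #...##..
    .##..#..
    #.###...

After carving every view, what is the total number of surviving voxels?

start: 8×8×8 = 512 voxels
step 1: project along y, AND mask (47/64) → |grid| = 376
step 2: project along x, AND mask (34/64) → |grid| = 195
step 3: project along z, AND mask (32/64) → |grid| = 92

remaining voxels: 92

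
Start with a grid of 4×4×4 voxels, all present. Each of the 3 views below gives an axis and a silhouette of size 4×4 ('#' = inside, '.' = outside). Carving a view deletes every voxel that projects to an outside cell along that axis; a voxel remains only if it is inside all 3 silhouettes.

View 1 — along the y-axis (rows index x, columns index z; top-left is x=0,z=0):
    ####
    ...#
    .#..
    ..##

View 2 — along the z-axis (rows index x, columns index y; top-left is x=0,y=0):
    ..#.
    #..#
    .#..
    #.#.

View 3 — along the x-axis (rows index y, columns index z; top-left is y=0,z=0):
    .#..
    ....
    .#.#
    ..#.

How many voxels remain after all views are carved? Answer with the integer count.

3 voxels

start: 4×4×4 = 64 voxels
carve view 1 (along y, XZ-mask fill 8/16): 32 voxels remain
carve view 2 (along z, XY-mask fill 6/16): 11 voxels remain
carve view 3 (along x, YZ-mask fill 4/16): 3 voxels remain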